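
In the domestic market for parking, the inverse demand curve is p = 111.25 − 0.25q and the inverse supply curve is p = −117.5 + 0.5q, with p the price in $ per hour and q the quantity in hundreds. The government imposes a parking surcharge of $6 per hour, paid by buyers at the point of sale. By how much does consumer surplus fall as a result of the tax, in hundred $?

Rewrite in direct form: qd = 445 − 4p and qs = 2p + 235.
Before the tax: set 445 − 4p = 2p + 235 → p* = $35, q* = 305.
With the tax collected from buyers, demand (in seller-price terms) shifts: qd = 445 − 4(p + 6).
New equilibrium: buyers pay $37, sellers receive $31, q = 297. (Wedge: pb − ps = 6.)
ΔCS is the trapezoid between Q = 297 and Q = 305 of height $2: ½ · (305 + 297) · 2 = $602.

Consumer surplus falls by $602 hundred.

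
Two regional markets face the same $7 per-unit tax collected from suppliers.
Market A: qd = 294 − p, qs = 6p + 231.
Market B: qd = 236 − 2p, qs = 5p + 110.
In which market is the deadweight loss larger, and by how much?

Market A: pre-tax p* = $9, q* = 285; post-tax q = 279; deadweight loss = $21.
Market B: pre-tax p* = $18, q* = 200; post-tax q = 190; deadweight loss = $35.
Difference: $21 vs $35 → market B is larger by $14.

Market B, by $14.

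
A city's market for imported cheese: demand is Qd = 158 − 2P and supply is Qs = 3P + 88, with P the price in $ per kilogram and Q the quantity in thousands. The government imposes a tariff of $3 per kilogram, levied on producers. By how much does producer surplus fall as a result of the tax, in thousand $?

Without the tax, 158 − 2P = 3P + 88 gives 5P = 70, so P* = $14 and Q* = 130.
With the tax collected from producers, supply shifts: Qs = 3(P − 3) + 88.
Solving gives Q = 126.4 with buyers paying $15.8 and producers receiving $12.8 (the $3 wedge).
ΔPS is the trapezoid between Q = 126.4 and Q = 130 of height $1.2: ½ · (130 + 126.4) · 1.2 = $153.84.

Producer surplus falls by $153.84 thousand.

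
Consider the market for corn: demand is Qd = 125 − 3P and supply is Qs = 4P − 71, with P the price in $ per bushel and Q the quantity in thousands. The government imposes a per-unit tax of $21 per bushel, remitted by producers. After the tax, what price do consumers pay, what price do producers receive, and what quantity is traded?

Consumers pay $40; producers receive $19; quantity = 5.

Without the tax, 125 − 3P = 4P − 71 gives 7P = 196, so P* = $28 and Q* = 41.
With the tax collected from producers, supply shifts: Qs = 4(P − 21) − 71.
Solving gives Q = 5 with consumers paying $40 and producers receiving $19 (the $21 wedge).
The less price-elastic side of the market bears the larger share of a per-unit tax.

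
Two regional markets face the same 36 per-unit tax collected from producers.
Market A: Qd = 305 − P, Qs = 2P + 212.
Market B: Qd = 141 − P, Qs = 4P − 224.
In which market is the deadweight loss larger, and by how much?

Market B, by 86.4.

Market A: pre-tax P* = 31, Q* = 274; post-tax Q = 250; deadweight loss = 432.
Market B: pre-tax P* = 73, Q* = 68; post-tax Q = 39.2; deadweight loss = 518.4.
Difference: 432 vs 518.4 → market B is larger by 86.4.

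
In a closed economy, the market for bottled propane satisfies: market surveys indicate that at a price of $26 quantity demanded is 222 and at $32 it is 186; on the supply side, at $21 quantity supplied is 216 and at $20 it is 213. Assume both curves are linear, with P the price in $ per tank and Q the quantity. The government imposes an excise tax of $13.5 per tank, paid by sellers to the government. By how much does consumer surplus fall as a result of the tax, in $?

Consumer surplus falls by $965.25.

Demand slope: (186 − 222)/(32 − 26) = -6, so Qd = 378 − 6P.
Supply slope: (213 − 216)/(20 − 21) = 3, so Qs = 3P + 153.
Without the tax, 378 − 6P = 3P + 153 gives 9P = 225, so P* = $25 and Q* = 228.
With the tax collected from sellers, supply shifts: Qs = 3(P − 13.5) + 153.
New equilibrium: buyers pay $29.5, sellers receive $16, Q = 201. (Wedge: Pb − Ps = 13.5.)
ΔCS is the trapezoid between Q = 201 and Q = 228 of height $4.5: ½ · (228 + 201) · 4.5 = $965.25.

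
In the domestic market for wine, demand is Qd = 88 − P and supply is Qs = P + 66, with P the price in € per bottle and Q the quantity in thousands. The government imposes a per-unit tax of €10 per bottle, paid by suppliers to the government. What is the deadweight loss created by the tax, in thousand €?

Before the tax: set 88 − P = P + 66 → P* = €11, Q* = 77.
With the tax collected from suppliers, supply shifts: Qs = (P − 10) + 66.
New equilibrium: consumers pay €16, suppliers receive €6, Q = 72. (Wedge: Pb − Ps = 10.)
Quantity falls by |ΔQ| = |77 − 72| = 5.
DWL = ½ · t · |ΔQ| = ½ · 10 · 5 = €25.

Deadweight loss = €25 thousand.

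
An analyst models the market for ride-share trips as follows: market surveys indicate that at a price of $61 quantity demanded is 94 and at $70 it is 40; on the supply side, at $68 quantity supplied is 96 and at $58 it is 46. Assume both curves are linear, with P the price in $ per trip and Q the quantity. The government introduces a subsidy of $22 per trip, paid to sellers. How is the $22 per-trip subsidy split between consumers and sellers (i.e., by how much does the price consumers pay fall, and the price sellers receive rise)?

Consumers gain $10 per trip; sellers gain $12 per trip.

Demand slope: (40 − 94)/(70 − 61) = -6, so Qd = 460 − 6P.
Supply slope: (46 − 96)/(58 − 68) = 5, so Qs = 5P − 244.
Before the subsidy: set 460 − 6P = 5P − 244 → P* = $64, Q* = 76.
With a per-unit subsidy paid to sellers, each receives P + 22 per unit sold, so supply becomes Qs = 5(P + 22) − 244.
Solving gives Q = 136 with consumers paying $54 and sellers receiving $76 (the $22 wedge).
Gain to consumers: $10; to sellers: $12. (They sum to $22.)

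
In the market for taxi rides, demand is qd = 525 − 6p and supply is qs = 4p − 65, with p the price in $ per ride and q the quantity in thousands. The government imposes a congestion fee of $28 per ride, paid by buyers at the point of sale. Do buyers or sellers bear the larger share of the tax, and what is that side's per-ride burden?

Sellers bear the larger share: $16.8 per ride.

Before the tax: set 525 − 6p = 4p − 65 → p* = $59, q* = 171.
With the tax collected from buyers, demand (in seller-price terms) shifts: qd = 525 − 6(p + 28).
New equilibrium: buyers pay $70.2, sellers receive $42.2, q = 103.8. (Wedge: pb − ps = 28.)
Per-ride burden: buyers $11.2, sellers $16.8.
Sellers take the larger share because supply is less price-elastic here (demand slope 6 vs supply slope 4).
The less price-elastic side of the market bears the larger share of a per-unit tax.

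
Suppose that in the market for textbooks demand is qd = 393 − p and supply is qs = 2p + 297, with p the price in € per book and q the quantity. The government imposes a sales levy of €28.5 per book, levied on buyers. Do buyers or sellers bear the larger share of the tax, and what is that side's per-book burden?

Buyers bear the larger share: €19 per book.

Before the tax: set 393 − p = 2p + 297 → p* = €32, q* = 361.
With the tax collected from buyers, demand (in seller-price terms) shifts: qd = 393 − (p + 28.5).
New equilibrium: buyers pay €51, sellers receive €22.5, q = 342. (Wedge: pb − ps = 28.5.)
Per-book burden: buyers €19, sellers €9.5.
Buyers take the larger share because demand is less price-elastic here (demand slope 1 vs supply slope 2).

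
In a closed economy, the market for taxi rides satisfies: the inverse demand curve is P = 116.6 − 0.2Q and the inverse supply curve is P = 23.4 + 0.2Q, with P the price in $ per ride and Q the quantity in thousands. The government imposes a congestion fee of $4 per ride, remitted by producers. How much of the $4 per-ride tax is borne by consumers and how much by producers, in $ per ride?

Consumers bear $2 per ride; producers bear $2 per ride.

Rewrite in direct form: Qd = 583 − 5P and Qs = 5P − 117.
Without the tax, 583 − 5P = 5P − 117 gives 10P = 700, so P* = $70 and Q* = 233.
With the tax collected from producers, supply shifts: Qs = 5(P − 4) − 117.
Solving gives Q = 223 with consumers paying $72 and producers receiving $68 (the $4 wedge).
Burden on consumers: $2; on producers: $2. (They sum to $4.)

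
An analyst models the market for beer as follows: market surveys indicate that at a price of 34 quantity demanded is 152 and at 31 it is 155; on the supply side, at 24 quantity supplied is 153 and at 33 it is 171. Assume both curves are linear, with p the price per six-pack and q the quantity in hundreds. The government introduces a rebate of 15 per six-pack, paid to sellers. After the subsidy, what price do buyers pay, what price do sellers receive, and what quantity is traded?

Buyers pay 17; sellers receive 32; quantity = 169.

Demand slope: (155 − 152)/(31 − 34) = -1, so qd = 186 − p.
Supply slope: (171 − 153)/(33 − 24) = 2, so qs = 2p + 105.
Before the subsidy: set 186 − p = 2p + 105 → p* = 27, q* = 159.
With a per-unit subsidy paid to sellers, each receives p + 15 per unit sold, so supply becomes qs = 2(p + 15) + 105.
Solving gives q = 169 with buyers paying 17 and sellers receiving 32 (the 15 wedge).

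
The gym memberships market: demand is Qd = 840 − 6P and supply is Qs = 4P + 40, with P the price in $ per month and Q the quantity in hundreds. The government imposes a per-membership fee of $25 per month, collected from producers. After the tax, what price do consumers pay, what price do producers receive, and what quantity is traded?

Before the tax: set 840 − 6P = 4P + 40 → P* = $80, Q* = 360.
With the tax collected from producers, supply shifts: Qs = 4(P − 25) + 40.
Solving gives Q = 300 with consumers paying $90 and producers receiving $65 (the $25 wedge).

Consumers pay $90; producers receive $65; quantity = 300.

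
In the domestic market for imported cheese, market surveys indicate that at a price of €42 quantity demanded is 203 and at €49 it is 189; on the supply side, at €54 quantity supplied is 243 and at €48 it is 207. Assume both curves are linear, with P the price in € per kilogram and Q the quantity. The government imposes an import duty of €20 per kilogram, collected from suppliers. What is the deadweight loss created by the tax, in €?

Deadweight loss = €300.

Demand slope: (189 − 203)/(49 − 42) = -2, so Qd = 287 − 2P.
Supply slope: (207 − 243)/(48 − 54) = 6, so Qs = 6P − 81.
Before the tax: set 287 − 2P = 6P − 81 → P* = €46, Q* = 195.
With the tax collected from suppliers, supply shifts: Qs = 6(P − 20) − 81.
New equilibrium: buyers pay €61, suppliers receive €41, Q = 165. (Wedge: Pb − Ps = 20.)
Quantity falls by |ΔQ| = |195 − 165| = 30.
DWL = ½ · t · |ΔQ| = ½ · 20 · 30 = €300.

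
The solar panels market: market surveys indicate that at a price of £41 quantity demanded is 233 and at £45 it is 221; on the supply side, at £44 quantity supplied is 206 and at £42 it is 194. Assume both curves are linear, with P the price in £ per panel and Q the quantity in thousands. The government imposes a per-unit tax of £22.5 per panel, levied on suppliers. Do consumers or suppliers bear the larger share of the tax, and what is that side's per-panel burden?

Demand slope: (221 − 233)/(45 − 41) = -3, so Qd = 356 − 3P.
Supply slope: (194 − 206)/(42 − 44) = 6, so Qs = 6P − 58.
Before the tax: set 356 − 3P = 6P − 58 → P* = £46, Q* = 218.
With the tax collected from suppliers, supply shifts: Qs = 6(P − 22.5) − 58.
New equilibrium: consumers pay £61, suppliers receive £38.5, Q = 173. (Wedge: Pb − Ps = 22.5.)
Per-panel burden: consumers £15, suppliers £7.5.
Consumers take the larger share because demand is less price-elastic here (demand slope 3 vs supply slope 6).
The less price-elastic side of the market bears the larger share of a per-unit tax.

Consumers bear the larger share: £15 per panel.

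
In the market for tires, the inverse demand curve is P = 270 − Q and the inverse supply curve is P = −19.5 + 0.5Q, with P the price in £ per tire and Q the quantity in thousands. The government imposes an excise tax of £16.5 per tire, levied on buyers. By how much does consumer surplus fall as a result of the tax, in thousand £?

Inverting to Q(P) form: Qd = 270 − P; Qs = 2P + 39.
Before the tax: set 270 − P = 2P + 39 → P* = £77, Q* = 193.
With the tax collected from buyers, demand (in seller-price terms) shifts: Qd = 270 − (P + 16.5).
New equilibrium: buyers pay £88, producers receive £71.5, Q = 182. (Wedge: Pb − Ps = 16.5.)
ΔCS is the trapezoid between Q = 182 and Q = 193 of height £11: ½ · (193 + 182) · 11 = £2062.5.

Consumer surplus falls by £2062.5 thousand.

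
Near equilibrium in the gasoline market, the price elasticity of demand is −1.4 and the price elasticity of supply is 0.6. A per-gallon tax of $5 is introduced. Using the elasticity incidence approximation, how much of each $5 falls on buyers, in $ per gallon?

Buyers bear ≈ $1.5 per gallon.

Incidence ratio: buyers' share ≈ εs / (εs + |εd|) = 0.6 / (0.6 + 1.4) = 0.3.
So buyers bear ≈ 0.3 × $5 = $1.5; sellers bear $3.5.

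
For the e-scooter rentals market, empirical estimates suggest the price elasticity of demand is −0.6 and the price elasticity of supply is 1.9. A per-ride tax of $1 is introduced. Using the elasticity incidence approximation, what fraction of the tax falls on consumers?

Consumers' share ≈ 0.76.

Incidence ratio: consumers' share ≈ εs / (εs + |εd|) = 1.9 / (1.9 + 0.6) = 0.76.
Supply is the more elastic side, so consumers bear the larger share.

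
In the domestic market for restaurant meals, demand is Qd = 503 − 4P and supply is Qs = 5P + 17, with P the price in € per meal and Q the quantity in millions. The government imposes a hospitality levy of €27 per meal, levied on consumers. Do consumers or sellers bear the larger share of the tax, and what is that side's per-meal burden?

Before the tax: set 503 − 4P = 5P + 17 → P* = €54, Q* = 287.
With the tax collected from consumers, demand (in seller-price terms) shifts: Qd = 503 − 4(P + 27).
Solving gives Q = 227 with consumers paying €69 and sellers receiving €42 (the €27 wedge).
Per-meal burden: consumers €15, sellers €12.
Consumers take the larger share because demand is less price-elastic here (demand slope 4 vs supply slope 5).
The less price-elastic side of the market bears the larger share of a per-unit tax.

Consumers bear the larger share: €15 per meal.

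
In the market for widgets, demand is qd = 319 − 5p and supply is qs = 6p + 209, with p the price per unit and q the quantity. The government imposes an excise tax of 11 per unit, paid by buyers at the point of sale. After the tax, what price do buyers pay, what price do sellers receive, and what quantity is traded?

Buyers pay 16; sellers receive 5; quantity = 239.

Before the tax: set 319 − 5p = 6p + 209 → p* = 10, q* = 269.
With the tax collected from buyers, demand (in seller-price terms) shifts: qd = 319 − 5(p + 11).
New equilibrium: buyers pay 16, sellers receive 5, q = 239. (Wedge: pb − ps = 11.)
The less price-elastic side of the market bears the larger share of a per-unit tax.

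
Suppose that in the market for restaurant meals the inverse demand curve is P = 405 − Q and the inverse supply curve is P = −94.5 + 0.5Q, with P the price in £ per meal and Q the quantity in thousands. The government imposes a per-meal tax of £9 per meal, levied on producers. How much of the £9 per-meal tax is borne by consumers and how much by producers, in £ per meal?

Rewrite in direct form: Qd = 405 − P and Qs = 2P + 189.
Before the tax: set 405 − P = 2P + 189 → P* = £72, Q* = 333.
With the tax collected from producers, supply shifts: Qs = 2(P − 9) + 189.
Solving gives Q = 327 with consumers paying £78 and producers receiving £69 (the £9 wedge).
Burden on consumers: £6; on producers: £3. (They sum to £9.)

Consumers bear £6 per meal; producers bear £3 per meal.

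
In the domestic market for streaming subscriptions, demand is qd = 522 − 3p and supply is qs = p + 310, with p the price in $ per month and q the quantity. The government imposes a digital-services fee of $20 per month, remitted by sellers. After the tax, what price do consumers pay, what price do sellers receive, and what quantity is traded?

Before the tax: set 522 − 3p = p + 310 → p* = $53, q* = 363.
With the tax collected from sellers, supply shifts: qs = (p − 20) + 310.
New equilibrium: consumers pay $58, sellers receive $38, q = 348. (Wedge: pb − ps = 20.)
The less price-elastic side of the market bears the larger share of a per-unit tax.

Consumers pay $58; sellers receive $38; quantity = 348.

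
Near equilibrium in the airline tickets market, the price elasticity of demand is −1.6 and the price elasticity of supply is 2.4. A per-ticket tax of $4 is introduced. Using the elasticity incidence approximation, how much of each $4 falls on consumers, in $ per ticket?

Consumers bear ≈ $2.4 per ticket.

Incidence ratio: consumers' share ≈ εs / (εs + |εd|) = 2.4 / (2.4 + 1.6) = 0.6.
So consumers bear ≈ 0.6 × $4 = $2.4; sellers bear $1.6.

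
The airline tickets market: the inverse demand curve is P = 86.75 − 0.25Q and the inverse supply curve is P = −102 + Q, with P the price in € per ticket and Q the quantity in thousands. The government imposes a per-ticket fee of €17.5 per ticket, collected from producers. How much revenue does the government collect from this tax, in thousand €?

Tax revenue = €2397.5 thousand.

Inverting to Q(P) form: Qd = 347 − 4P; Qs = P + 102.
Before the tax: set 347 − 4P = P + 102 → P* = €49, Q* = 151.
With the tax collected from producers, supply shifts: Qs = (P − 17.5) + 102.
New equilibrium: consumers pay €52.5, producers receive €35, Q = 137. (Wedge: Pb − Ps = 17.5.)
Revenue = t · Q = 17.5 · 137 = €2397.5.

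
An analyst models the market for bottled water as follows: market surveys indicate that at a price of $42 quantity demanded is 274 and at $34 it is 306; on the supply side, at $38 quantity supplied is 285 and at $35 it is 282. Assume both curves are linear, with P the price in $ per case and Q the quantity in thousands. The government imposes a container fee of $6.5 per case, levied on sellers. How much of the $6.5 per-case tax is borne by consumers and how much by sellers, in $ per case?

Consumers bear $1.3 per case; sellers bear $5.2 per case.

Demand slope: (306 − 274)/(34 − 42) = -4, so Qd = 442 − 4P.
Supply slope: (282 − 285)/(35 − 38) = 1, so Qs = P + 247.
Without the tax, 442 − 4P = P + 247 gives 5P = 195, so P* = $39 and Q* = 286.
With the tax collected from sellers, supply shifts: Qs = (P − 6.5) + 247.
New equilibrium: consumers pay $40.3, sellers receive $33.8, Q = 280.8. (Wedge: Pb − Ps = 6.5.)
Burden on consumers: $1.3; on sellers: $5.2. (They sum to $6.5.)
The less price-elastic side of the market bears the larger share of a per-unit tax.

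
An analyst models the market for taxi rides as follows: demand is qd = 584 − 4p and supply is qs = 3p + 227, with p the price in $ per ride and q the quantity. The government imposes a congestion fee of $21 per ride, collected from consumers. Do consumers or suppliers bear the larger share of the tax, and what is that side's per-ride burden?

Before the tax: set 584 − 4p = 3p + 227 → p* = $51, q* = 380.
With the tax collected from consumers, demand (in seller-price terms) shifts: qd = 584 − 4(p + 21).
New equilibrium: consumers pay $60, suppliers receive $39, q = 344. (Wedge: pb − ps = 21.)
Per-ride burden: consumers $9, suppliers $12.
Suppliers take the larger share because supply is less price-elastic here (demand slope 4 vs supply slope 3).
The less price-elastic side of the market bears the larger share of a per-unit tax.

Suppliers bear the larger share: $12 per ride.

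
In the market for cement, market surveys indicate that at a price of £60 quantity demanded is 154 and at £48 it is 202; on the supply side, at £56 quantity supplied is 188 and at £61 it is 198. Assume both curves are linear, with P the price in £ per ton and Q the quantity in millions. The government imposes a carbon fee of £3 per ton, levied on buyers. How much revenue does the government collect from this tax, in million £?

Tax revenue = £534 million.

Demand slope: (202 − 154)/(48 − 60) = -4, so Qd = 394 − 4P.
Supply slope: (198 − 188)/(61 − 56) = 2, so Qs = 2P + 76.
Without the tax, 394 − 4P = 2P + 76 gives 6P = 318, so P* = £53 and Q* = 182.
With the tax collected from buyers, demand (in seller-price terms) shifts: Qd = 394 − 4(P + 3).
Solving gives Q = 178 with buyers paying £54 and suppliers receiving £51 (the £3 wedge).
Revenue = t · Q = 3 · 178 = £534.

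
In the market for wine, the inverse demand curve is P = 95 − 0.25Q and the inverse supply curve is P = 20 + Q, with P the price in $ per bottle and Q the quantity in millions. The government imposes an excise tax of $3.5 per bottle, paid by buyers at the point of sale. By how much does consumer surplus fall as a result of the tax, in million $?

Consumer surplus falls by $41.02 million.

Inverting to Q(P) form: Qd = 380 − 4P; Qs = P − 20.
Without the tax, 380 − 4P = P − 20 gives 5P = 400, so P* = $80 and Q* = 60.
With the tax collected from buyers, demand (in seller-price terms) shifts: Qd = 380 − 4(P + 3.5).
New equilibrium: buyers pay $80.7, sellers receive $77.2, Q = 57.2. (Wedge: Pb − Ps = 3.5.)
ΔCS is the trapezoid between Q = 57.2 and Q = 60 of height $0.7: ½ · (60 + 57.2) · 0.7 = $41.02.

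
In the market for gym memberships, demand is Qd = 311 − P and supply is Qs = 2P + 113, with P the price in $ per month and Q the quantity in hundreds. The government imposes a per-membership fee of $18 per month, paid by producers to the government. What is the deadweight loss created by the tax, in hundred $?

Deadweight loss = $108 hundred.

Before the tax: set 311 − P = 2P + 113 → P* = $66, Q* = 245.
With the tax collected from producers, supply shifts: Qs = 2(P − 18) + 113.
New equilibrium: consumers pay $78, producers receive $60, Q = 233. (Wedge: Pb − Ps = 18.)
Quantity falls by |ΔQ| = |245 − 233| = 12.
DWL = ½ · t · |ΔQ| = ½ · 18 · 12 = $108.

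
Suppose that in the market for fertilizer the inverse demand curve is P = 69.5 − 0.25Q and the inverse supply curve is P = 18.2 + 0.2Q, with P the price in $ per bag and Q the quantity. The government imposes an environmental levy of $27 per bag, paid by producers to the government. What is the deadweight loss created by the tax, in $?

Inverting to Q(P) form: Qd = 278 − 4P; Qs = 5P − 91.
Before the tax: set 278 − 4P = 5P − 91 → P* = $41, Q* = 114.
With the tax collected from producers, supply shifts: Qs = 5(P − 27) − 91.
Solving gives Q = 54 with buyers paying $56 and producers receiving $29 (the $27 wedge).
Quantity falls by |ΔQ| = |114 − 54| = 60.
DWL = ½ · t · |ΔQ| = ½ · 27 · 60 = $810.

Deadweight loss = $810.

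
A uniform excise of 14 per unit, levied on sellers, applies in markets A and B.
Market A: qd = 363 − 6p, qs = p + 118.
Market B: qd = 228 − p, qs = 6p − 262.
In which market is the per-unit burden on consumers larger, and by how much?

Market A: pre-tax p* = 35, q* = 153; post-tax q = 141; per-unit burden on consumers = 2.
Market B: pre-tax p* = 70, q* = 158; post-tax q = 146; per-unit burden on consumers = 12.
Difference: 2 vs 12 → market B is larger by 10.

Market B, by 10.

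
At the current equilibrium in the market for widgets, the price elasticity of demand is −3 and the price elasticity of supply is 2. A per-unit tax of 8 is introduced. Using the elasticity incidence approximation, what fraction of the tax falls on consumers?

Consumers' share ≈ 0.4.

Incidence ratio: consumers' share ≈ εs / (εs + |εd|) = 2 / (2 + 3) = 0.4.
Supply is the less elastic side, so consumers bear the smaller share.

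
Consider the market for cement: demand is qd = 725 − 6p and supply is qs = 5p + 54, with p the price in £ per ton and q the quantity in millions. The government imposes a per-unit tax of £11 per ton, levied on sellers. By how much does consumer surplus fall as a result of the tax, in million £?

Without the tax, 725 − 6p = 5p + 54 gives 11p = 671, so p* = £61 and q* = 359.
With the tax collected from sellers, supply shifts: qs = 5(p − 11) + 54.
New equilibrium: buyers pay £66, sellers receive £55, q = 329. (Wedge: pb − ps = 11.)
ΔCS is the trapezoid between Q = 329 and Q = 359 of height £5: ½ · (359 + 329) · 5 = £1720.

Consumer surplus falls by £1720 million.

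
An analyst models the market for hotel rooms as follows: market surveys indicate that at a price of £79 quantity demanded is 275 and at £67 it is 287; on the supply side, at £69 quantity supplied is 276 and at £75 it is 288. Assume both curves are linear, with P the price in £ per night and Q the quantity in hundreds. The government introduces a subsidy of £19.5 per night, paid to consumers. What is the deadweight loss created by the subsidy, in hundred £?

Demand slope: (287 − 275)/(67 − 79) = -1, so Qd = 354 − P.
Supply slope: (288 − 276)/(75 − 69) = 2, so Qs = 2P + 138.
Before the subsidy: set 354 − P = 2P + 138 → P* = £72, Q* = 282.
With a per-unit subsidy paid to consumers, each effectively pays P − 19.5, so demand becomes Qd = 354 − (P − 19.5).
Solving gives Q = 295 with consumers paying £59 and producers receiving £78.5 (the £19.5 wedge).
Quantity rises by |ΔQ| = |282 − 295| = 13.
DWL = ½ · t · |ΔQ| = ½ · 19.5 · 13 = £126.75.

Deadweight loss = £126.75 hundred.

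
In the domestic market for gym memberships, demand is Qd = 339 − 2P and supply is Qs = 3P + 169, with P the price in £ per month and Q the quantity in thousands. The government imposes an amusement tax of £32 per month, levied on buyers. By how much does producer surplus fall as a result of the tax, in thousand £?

Producer surplus falls by £3223.04 thousand.

Before the tax: set 339 − 2P = 3P + 169 → P* = £34, Q* = 271.
With the tax collected from buyers, demand (in seller-price terms) shifts: Qd = 339 − 2(P + 32).
New equilibrium: buyers pay £53.2, suppliers receive £21.2, Q = 232.6. (Wedge: Pb − Ps = 32.)
ΔPS is the trapezoid between Q = 232.6 and Q = 271 of height £12.8: ½ · (271 + 232.6) · 12.8 = £3223.04.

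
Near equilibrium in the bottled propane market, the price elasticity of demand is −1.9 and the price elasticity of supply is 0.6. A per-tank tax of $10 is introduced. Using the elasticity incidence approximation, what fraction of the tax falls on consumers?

Incidence ratio: consumers' share ≈ εs / (εs + |εd|) = 0.6 / (0.6 + 1.9) = 0.24.
Supply is the less elastic side, so consumers bear the smaller share.

Consumers' share ≈ 0.24.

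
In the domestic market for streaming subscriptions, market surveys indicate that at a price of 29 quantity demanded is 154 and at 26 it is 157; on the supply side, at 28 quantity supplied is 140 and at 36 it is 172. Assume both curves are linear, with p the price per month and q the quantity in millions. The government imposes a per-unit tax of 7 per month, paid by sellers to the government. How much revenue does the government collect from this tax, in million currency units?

Tax revenue = 1024.8 million.

Demand slope: (157 − 154)/(26 − 29) = -1, so qd = 183 − p.
Supply slope: (172 − 140)/(36 − 28) = 4, so qs = 4p + 28.
Without the tax, 183 − p = 4p + 28 gives 5p = 155, so p* = 31 and q* = 152.
With the tax collected from sellers, supply shifts: qs = 4(p − 7) + 28.
New equilibrium: consumers pay 36.6, sellers receive 29.6, q = 146.4. (Wedge: pb − ps = 7.)
Revenue = t · Q = 7 · 146.4 = 1024.8.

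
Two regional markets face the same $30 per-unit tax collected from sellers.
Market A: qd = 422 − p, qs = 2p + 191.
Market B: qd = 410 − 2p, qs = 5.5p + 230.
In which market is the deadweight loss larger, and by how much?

Market A: pre-tax p* = $77, q* = 345; post-tax q = 325; deadweight loss = $300.
Market B: pre-tax p* = $24, q* = 362; post-tax q = 318; deadweight loss = $660.
Difference: $300 vs $660 → market B is larger by $360.

Market B, by $360.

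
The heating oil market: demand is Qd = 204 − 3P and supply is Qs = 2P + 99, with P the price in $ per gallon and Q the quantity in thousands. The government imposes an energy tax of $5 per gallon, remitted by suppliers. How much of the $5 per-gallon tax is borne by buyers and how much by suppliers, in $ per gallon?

Buyers bear $2 per gallon; suppliers bear $3 per gallon.

Before the tax: set 204 − 3P = 2P + 99 → P* = $21, Q* = 141.
With the tax collected from suppliers, supply shifts: Qs = 2(P − 5) + 99.
New equilibrium: buyers pay $23, suppliers receive $18, Q = 135. (Wedge: Pb − Ps = 5.)
Burden on buyers: $2; on suppliers: $3. (They sum to $5.)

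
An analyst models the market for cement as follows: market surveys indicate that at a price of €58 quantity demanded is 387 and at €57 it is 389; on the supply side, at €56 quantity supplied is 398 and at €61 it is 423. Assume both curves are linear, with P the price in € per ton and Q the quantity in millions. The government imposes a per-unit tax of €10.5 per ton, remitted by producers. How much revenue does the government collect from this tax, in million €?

Tax revenue = €3969 million.

Demand slope: (389 − 387)/(57 − 58) = -2, so Qd = 503 − 2P.
Supply slope: (423 − 398)/(61 − 56) = 5, so Qs = 5P + 118.
Without the tax, 503 − 2P = 5P + 118 gives 7P = 385, so P* = €55 and Q* = 393.
With the tax collected from producers, supply shifts: Qs = 5(P − 10.5) + 118.
Solving gives Q = 378 with buyers paying €62.5 and producers receiving €52 (the €10.5 wedge).
Revenue = t · Q = 10.5 · 378 = €3969.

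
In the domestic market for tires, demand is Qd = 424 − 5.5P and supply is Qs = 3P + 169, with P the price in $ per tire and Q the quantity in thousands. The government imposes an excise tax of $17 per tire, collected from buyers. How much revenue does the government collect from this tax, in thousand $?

Without the tax, 424 − 5.5P = 3P + 169 gives 8.5P = 255, so P* = $30 and Q* = 259.
With the tax collected from buyers, demand (in seller-price terms) shifts: Qd = 424 − 5.5(P + 17).
Solving gives Q = 226 with buyers paying $36 and suppliers receiving $19 (the $17 wedge).
Revenue = t · Q = 17 · 226 = $3842.

Tax revenue = $3842 thousand.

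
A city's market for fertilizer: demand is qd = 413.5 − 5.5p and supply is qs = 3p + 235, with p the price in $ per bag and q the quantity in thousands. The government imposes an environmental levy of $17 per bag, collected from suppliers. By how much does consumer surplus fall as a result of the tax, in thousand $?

Without the tax, 413.5 − 5.5p = 3p + 235 gives 8.5p = 178.5, so p* = $21 and q* = 298.
With the tax collected from suppliers, supply shifts: qs = 3(p − 17) + 235.
New equilibrium: consumers pay $27, suppliers receive $10, q = 265. (Wedge: pb − ps = 17.)
ΔCS is the trapezoid between Q = 265 and Q = 298 of height $6: ½ · (298 + 265) · 6 = $1689.

Consumer surplus falls by $1689 thousand.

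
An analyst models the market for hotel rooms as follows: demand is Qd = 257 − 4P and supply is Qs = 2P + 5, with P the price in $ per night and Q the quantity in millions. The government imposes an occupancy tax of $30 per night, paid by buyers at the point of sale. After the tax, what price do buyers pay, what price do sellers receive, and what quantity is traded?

Buyers pay $52; sellers receive $22; quantity = 49.

Without the tax, 257 − 4P = 2P + 5 gives 6P = 252, so P* = $42 and Q* = 89.
With the tax collected from buyers, demand (in seller-price terms) shifts: Qd = 257 − 4(P + 30).
New equilibrium: buyers pay $52, sellers receive $22, Q = 49. (Wedge: Pb − Ps = 30.)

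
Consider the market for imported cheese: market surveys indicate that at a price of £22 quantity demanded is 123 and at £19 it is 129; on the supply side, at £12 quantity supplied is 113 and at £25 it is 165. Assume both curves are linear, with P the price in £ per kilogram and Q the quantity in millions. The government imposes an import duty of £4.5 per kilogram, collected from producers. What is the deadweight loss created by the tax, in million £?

Demand slope: (129 − 123)/(19 − 22) = -2, so Qd = 167 − 2P.
Supply slope: (165 − 113)/(25 − 12) = 4, so Qs = 4P + 65.
Before the tax: set 167 − 2P = 4P + 65 → P* = £17, Q* = 133.
With the tax collected from producers, supply shifts: Qs = 4(P − 4.5) + 65.
New equilibrium: consumers pay £20, producers receive £15.5, Q = 127. (Wedge: Pb − Ps = 4.5.)
Quantity falls by |ΔQ| = |133 − 127| = 6.
DWL = ½ · t · |ΔQ| = ½ · 4.5 · 6 = £13.5.

Deadweight loss = £13.5 million.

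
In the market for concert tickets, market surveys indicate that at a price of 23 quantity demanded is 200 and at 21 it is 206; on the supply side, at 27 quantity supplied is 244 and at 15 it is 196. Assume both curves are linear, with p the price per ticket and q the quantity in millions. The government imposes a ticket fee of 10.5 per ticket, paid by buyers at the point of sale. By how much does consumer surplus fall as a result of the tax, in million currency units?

Consumer surplus falls by 1218 million.

Demand slope: (206 − 200)/(21 − 23) = -3, so qd = 269 − 3p.
Supply slope: (196 − 244)/(15 − 27) = 4, so qs = 4p + 136.
Before the tax: set 269 − 3p = 4p + 136 → p* = 19, q* = 212.
With the tax collected from buyers, demand (in seller-price terms) shifts: qd = 269 − 3(p + 10.5).
Solving gives q = 194 with buyers paying 25 and producers receiving 14.5 (the 10.5 wedge).
ΔCS is the trapezoid between Q = 194 and Q = 212 of height 6: ½ · (212 + 194) · 6 = 1218.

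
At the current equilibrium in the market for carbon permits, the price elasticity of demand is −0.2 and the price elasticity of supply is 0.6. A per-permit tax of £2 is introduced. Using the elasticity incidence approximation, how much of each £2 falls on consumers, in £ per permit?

Consumers bear ≈ £1.5 per permit.

Incidence ratio: consumers' share ≈ εs / (εs + |εd|) = 0.6 / (0.6 + 0.2) = 0.75.
So consumers bear ≈ 0.75 × £2 = £1.5; producers bear £0.5.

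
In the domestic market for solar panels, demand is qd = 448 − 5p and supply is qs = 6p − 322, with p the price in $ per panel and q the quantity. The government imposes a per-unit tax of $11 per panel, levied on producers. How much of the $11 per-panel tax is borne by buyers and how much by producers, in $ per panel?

Without the tax, 448 − 5p = 6p − 322 gives 11p = 770, so p* = $70 and q* = 98.
With the tax collected from producers, supply shifts: qs = 6(p − 11) − 322.
Solving gives q = 68 with buyers paying $76 and producers receiving $65 (the $11 wedge).
Burden on buyers: $6; on producers: $5. (They sum to $11.)

Buyers bear $6 per panel; producers bear $5 per panel.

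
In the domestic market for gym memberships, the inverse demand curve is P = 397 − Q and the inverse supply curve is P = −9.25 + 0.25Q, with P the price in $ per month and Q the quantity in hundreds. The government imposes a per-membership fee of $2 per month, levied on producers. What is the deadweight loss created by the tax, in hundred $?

Rewrite in direct form: Qd = 397 − P and Qs = 4P + 37.
Without the tax, 397 − P = 4P + 37 gives 5P = 360, so P* = $72 and Q* = 325.
With the tax collected from producers, supply shifts: Qs = 4(P − 2) + 37.
Solving gives Q = 323.4 with consumers paying $73.6 and producers receiving $71.6 (the $2 wedge).
Quantity falls by |ΔQ| = |325 − 323.4| = 1.6.
DWL = ½ · t · |ΔQ| = ½ · 2 · 1.6 = $1.6.

Deadweight loss = $1.6 hundred.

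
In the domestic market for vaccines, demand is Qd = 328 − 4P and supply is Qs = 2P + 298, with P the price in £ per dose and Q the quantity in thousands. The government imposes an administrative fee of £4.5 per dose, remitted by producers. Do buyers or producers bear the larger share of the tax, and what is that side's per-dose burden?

Producers bear the larger share: £3 per dose.

Without the tax, 328 − 4P = 2P + 298 gives 6P = 30, so P* = £5 and Q* = 308.
With the tax collected from producers, supply shifts: Qs = 2(P − 4.5) + 298.
Solving gives Q = 302 with buyers paying £6.5 and producers receiving £2 (the £4.5 wedge).
Per-dose burden: buyers £1.5, producers £3.
Producers take the larger share because supply is less price-elastic here (demand slope 4 vs supply slope 2).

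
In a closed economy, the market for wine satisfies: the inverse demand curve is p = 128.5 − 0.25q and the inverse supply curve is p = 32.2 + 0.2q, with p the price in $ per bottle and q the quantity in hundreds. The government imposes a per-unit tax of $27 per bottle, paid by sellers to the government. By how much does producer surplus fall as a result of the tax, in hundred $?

Rewrite in direct form: qd = 514 − 4p and qs = 5p − 161.
Before the tax: set 514 − 4p = 5p − 161 → p* = $75, q* = 214.
With the tax collected from sellers, supply shifts: qs = 5(p − 27) − 161.
New equilibrium: buyers pay $90, sellers receive $63, q = 154. (Wedge: pb − ps = 27.)
ΔPS is the trapezoid between Q = 154 and Q = 214 of height $12: ½ · (214 + 154) · 12 = $2208.

Producer surplus falls by $2208 hundred.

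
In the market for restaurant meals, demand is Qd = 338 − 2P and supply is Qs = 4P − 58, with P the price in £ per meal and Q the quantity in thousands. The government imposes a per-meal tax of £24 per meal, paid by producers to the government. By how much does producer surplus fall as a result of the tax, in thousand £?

Without the tax, 338 − 2P = 4P − 58 gives 6P = 396, so P* = £66 and Q* = 206.
With the tax collected from producers, supply shifts: Qs = 4(P − 24) − 58.
New equilibrium: buyers pay £82, producers receive £58, Q = 174. (Wedge: Pb − Ps = 24.)
ΔPS is the trapezoid between Q = 174 and Q = 206 of height £8: ½ · (206 + 174) · 8 = £1520.

Producer surplus falls by £1520 thousand.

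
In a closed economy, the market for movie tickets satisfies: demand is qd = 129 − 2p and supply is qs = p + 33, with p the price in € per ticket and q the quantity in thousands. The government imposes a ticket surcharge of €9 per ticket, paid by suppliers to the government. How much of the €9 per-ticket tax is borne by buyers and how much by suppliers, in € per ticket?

Buyers bear €3 per ticket; suppliers bear €6 per ticket.

Without the tax, 129 − 2p = p + 33 gives 3p = 96, so p* = €32 and q* = 65.
With the tax collected from suppliers, supply shifts: qs = (p − 9) + 33.
New equilibrium: buyers pay €35, suppliers receive €26, q = 59. (Wedge: pb − ps = 9.)
Burden on buyers: €3; on suppliers: €6. (They sum to €9.)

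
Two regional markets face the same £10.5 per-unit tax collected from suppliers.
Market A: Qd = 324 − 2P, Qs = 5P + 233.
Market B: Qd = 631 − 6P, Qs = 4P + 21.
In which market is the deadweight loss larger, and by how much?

Market B, by £53.55.

Market A: pre-tax P* = £13, Q* = 298; post-tax Q = 283; deadweight loss = £78.75.
Market B: pre-tax P* = £61, Q* = 265; post-tax Q = 239.8; deadweight loss = £132.3.
Difference: £78.75 vs £132.3 → market B is larger by £53.55.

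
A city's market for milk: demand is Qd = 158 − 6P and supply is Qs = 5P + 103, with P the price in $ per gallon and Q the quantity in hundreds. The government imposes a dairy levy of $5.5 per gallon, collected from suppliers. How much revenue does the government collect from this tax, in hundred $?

Without the tax, 158 − 6P = 5P + 103 gives 11P = 55, so P* = $5 and Q* = 128.
With the tax collected from suppliers, supply shifts: Qs = 5(P − 5.5) + 103.
Solving gives Q = 113 with buyers paying $7.5 and suppliers receiving $2 (the $5.5 wedge).
Revenue = t · Q = 5.5 · 113 = $621.5.

Tax revenue = $621.5 hundred.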